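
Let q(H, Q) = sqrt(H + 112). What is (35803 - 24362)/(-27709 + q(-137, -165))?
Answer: -317018669/767788706 - 57205*I/767788706 ≈ -0.4129 - 7.4506e-5*I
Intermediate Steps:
q(H, Q) = sqrt(112 + H)
(35803 - 24362)/(-27709 + q(-137, -165)) = (35803 - 24362)/(-27709 + sqrt(112 - 137)) = 11441/(-27709 + sqrt(-25)) = 11441/(-27709 + 5*I) = 11441*((-27709 - 5*I)/767788706) = 11441*(-27709 - 5*I)/767788706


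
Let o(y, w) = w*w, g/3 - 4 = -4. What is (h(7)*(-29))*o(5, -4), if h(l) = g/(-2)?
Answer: 0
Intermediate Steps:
g = 0 (g = 12 + 3*(-4) = 12 - 12 = 0)
o(y, w) = w²
h(l) = 0 (h(l) = 0/(-2) = 0*(-½) = 0)
(h(7)*(-29))*o(5, -4) = (0*(-29))*(-4)² = 0*16 = 0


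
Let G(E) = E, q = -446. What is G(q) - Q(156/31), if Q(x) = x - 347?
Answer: -3225/31 ≈ -104.03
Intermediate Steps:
Q(x) = -347 + x
G(q) - Q(156/31) = -446 - (-347 + 156/31) = -446 - 1*(-10601/31) = -446 + 10601/31 = -3225/31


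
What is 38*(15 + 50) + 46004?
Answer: 48474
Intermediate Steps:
38*(15 + 50) + 46004 = 38*65 + 46004 = 2470 + 46004 = 48474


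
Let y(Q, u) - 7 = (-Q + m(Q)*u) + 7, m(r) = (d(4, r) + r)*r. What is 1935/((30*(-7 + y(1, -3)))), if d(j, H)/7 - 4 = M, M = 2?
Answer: -43/82 ≈ -0.52439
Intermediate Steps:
d(j, H) = 42 (d(j, H) = 28 + 7*2 = 28 + 14 = 42)
m(r) = r*(42 + r) (m(r) = (42 + r)*r = r*(42 + r))
y(Q, u) = 14 - Q + Q*u*(42 + Q) (y(Q, u) = 7 + ((-Q + (Q*(42 + Q))*u) + 7) = 7 + ((-Q + Q*u*(42 + Q)) + 7) = 7 + (7 - Q + Q*u*(42 + Q)) = 14 - Q + Q*u*(42 + Q))
1935/((30*(-7 + y(1, -3)))) = 1935/((30*(-7 + (14 - 1*1 + 1*(-3)*(42 + 1))))) = 1935/((30*(-7 + (14 - 1 + 1*(-3)*43)))) = 1935/((30*(-7 + (14 - 1 - 129)))) = 1935/((30*(-7 - 116))) = 1935/((30*(-123))) = 1935/(-3690) = 1935*(-1/3690) = -43/82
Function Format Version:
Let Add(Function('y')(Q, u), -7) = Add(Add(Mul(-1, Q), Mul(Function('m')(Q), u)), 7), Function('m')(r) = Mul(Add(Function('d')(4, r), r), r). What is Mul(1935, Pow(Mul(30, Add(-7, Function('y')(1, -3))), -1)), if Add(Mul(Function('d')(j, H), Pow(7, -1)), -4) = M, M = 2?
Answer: Rational(-43, 82) ≈ -0.52439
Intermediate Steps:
Function('d')(j, H) = 42 (Function('d')(j, H) = Add(28, Mul(7, 2)) = Add(28, 14) = 42)
Function('m')(r) = Mul(r, Add(42, r)) (Function('m')(r) = Mul(Add(42, r), r) = Mul(r, Add(42, r)))
Function('y')(Q, u) = Add(14, Mul(-1, Q), Mul(Q, u, Add(42, Q))) (Function('y')(Q, u) = Add(7, Add(Add(Mul(-1, Q), Mul(Mul(Q, Add(42, Q)), u)), 7)) = Add(7, Add(Add(Mul(-1, Q), Mul(Q, u, Add(42, Q))), 7)) = Add(7, Add(7, Mul(-1, Q), Mul(Q, u, Add(42, Q)))) = Add(14, Mul(-1, Q), Mul(Q, u, Add(42, Q))))
Mul(1935, Pow(Mul(30, Add(-7, Function('y')(1, -3))), -1)) = Mul(1935, Pow(Mul(30, Add(-7, Add(14, Mul(-1, 1), Mul(1, -3, Add(42, 1))))), -1)) = Mul(1935, Pow(Mul(30, Add(-7, Add(14, -1, Mul(1, -3, 43)))), -1)) = Mul(1935, Pow(Mul(30, Add(-7, Add(14, -1, -129))), -1)) = Mul(1935, Pow(Mul(30, Add(-7, -116)), -1)) = Mul(1935, Pow(Mul(30, -123), -1)) = Mul(1935, Pow(-3690, -1)) = Mul(1935, Rational(-1, 3690)) = Rational(-43, 82)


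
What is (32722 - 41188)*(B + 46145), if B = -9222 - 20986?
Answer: -134922642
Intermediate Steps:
B = -30208
(32722 - 41188)*(B + 46145) = (32722 - 41188)*(-30208 + 46145) = -8466*15937 = -134922642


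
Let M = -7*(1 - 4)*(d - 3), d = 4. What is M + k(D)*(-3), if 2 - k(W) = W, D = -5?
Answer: 0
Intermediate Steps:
k(W) = 2 - W
M = 21 (M = -7*(1 - 4)*(4 - 3) = -(-21) = -7*(-3) = 21)
M + k(D)*(-3) = 21 + (2 - 1*(-5))*(-3) = 21 + (2 + 5)*(-3) = 21 + 7*(-3) = 21 - 21 = 0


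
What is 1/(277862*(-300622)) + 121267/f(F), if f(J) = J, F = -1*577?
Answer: -10129605941698365/48197635204628 ≈ -210.17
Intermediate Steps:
F = -577
1/(277862*(-300622)) + 121267/f(F) = 1/(277862*(-300622)) + 121267/(-577) = (1/277862)*(-1/300622) + 121267*(-1/577) = -1/83531430164 - 121267/577 = -10129605941698365/48197635204628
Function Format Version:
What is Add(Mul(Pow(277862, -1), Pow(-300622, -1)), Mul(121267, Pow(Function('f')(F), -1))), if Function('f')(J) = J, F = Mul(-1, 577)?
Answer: Rational(-10129605941698365, 48197635204628) ≈ -210.17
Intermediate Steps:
F = -577
Add(Mul(Pow(277862, -1), Pow(-300622, -1)), Mul(121267, Pow(Function('f')(F), -1))) = Add(Mul(Pow(277862, -1), Pow(-300622, -1)), Mul(121267, Pow(-577, -1))) = Add(Mul(Rational(1, 277862), Rational(-1, 300622)), Mul(121267, Rational(-1, 577))) = Add(Rational(-1, 83531430164), Rational(-121267, 577)) = Rational(-10129605941698365, 48197635204628)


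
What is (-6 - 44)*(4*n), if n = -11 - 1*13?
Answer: 4800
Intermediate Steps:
n = -24 (n = -11 - 13 = -24)
(-6 - 44)*(4*n) = (-6 - 44)*(4*(-24)) = -50*(-96) = 4800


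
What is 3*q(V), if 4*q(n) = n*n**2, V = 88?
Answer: 511104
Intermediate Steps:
q(n) = n**3/4 (q(n) = (n*n**2)/4 = n**3/4)
3*q(V) = 3*((1/4)*88**3) = 3*((1/4)*681472) = 3*170368 = 511104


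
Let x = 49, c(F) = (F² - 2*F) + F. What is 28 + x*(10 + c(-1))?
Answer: 616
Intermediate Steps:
c(F) = F² - F
28 + x*(10 + c(-1)) = 28 + 49*(10 - (-1 - 1)) = 28 + 49*(10 - 1*(-2)) = 28 + 49*(10 + 2) = 28 + 49*12 = 28 + 588 = 616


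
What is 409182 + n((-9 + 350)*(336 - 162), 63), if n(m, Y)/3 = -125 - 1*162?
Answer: 408321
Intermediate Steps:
n(m, Y) = -861 (n(m, Y) = 3*(-125 - 1*162) = 3*(-125 - 162) = 3*(-287) = -861)
409182 + n((-9 + 350)*(336 - 162), 63) = 409182 - 861 = 408321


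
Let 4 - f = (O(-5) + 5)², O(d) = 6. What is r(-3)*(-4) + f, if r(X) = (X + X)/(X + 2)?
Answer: -141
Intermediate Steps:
r(X) = 2*X/(2 + X) (r(X) = (2*X)/(2 + X) = 2*X/(2 + X))
f = -117 (f = 4 - (6 + 5)² = 4 - 1*11² = 4 - 1*121 = 4 - 121 = -117)
r(-3)*(-4) + f = (2*(-3)/(2 - 3))*(-4) - 117 = (2*(-3)/(-1))*(-4) - 117 = (2*(-3)*(-1))*(-4) - 117 = 6*(-4) - 117 = -24 - 117 = -141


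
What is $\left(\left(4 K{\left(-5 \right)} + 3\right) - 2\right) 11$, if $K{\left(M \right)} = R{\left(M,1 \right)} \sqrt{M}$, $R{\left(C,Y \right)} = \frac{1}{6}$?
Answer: $11 + \frac{22 i \sqrt{5}}{3} \approx 11.0 + 16.398 i$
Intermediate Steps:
$R{\left(C,Y \right)} = \frac{1}{6}$
$K{\left(M \right)} = \frac{\sqrt{M}}{6}$
$\left(\left(4 K{\left(-5 \right)} + 3\right) - 2\right) 11 = \left(\left(4 \frac{\sqrt{-5}}{6} + 3\right) - 2\right) 11 = \left(\left(4 \frac{i \sqrt{5}}{6} + 3\right) - 2\right) 11 = \left(\left(\frac{2 i \sqrt{5}}{3} + 3\right) - 2\right) 11 = \left(\left(3 + \frac{2 i \sqrt{5}}{3}\right) - 2\right) 11 = \left(1 + \frac{2 i \sqrt{5}}{3}\right) 11 = 11 + \frac{22 i \sqrt{5}}{3}$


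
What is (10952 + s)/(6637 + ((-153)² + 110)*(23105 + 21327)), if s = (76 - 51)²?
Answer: 11577/1045002845 ≈ 1.1078e-5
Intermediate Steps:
s = 625 (s = 25² = 625)
(10952 + s)/(6637 + ((-153)² + 110)*(23105 + 21327)) = (10952 + 625)/(6637 + ((-153)² + 110)*(23105 + 21327)) = 11577/(6637 + (23409 + 110)*44432) = 11577/(6637 + 23519*44432) = 11577/(6637 + 1044996208) = 11577/1045002845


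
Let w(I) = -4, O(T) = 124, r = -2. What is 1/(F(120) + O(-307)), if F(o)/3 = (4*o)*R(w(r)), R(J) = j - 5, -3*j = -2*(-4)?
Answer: -1/10916 ≈ -9.1609e-5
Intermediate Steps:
j = -8/3 (j = -(-2)*(-4)/3 = -⅓*8 = -8/3 ≈ -2.6667)
R(J) = -23/3 (R(J) = -8/3 - 5 = -23/3)
F(o) = -92*o (F(o) = 3*((4*o)*(-23/3)) = 3*(-92*o/3) = -92*o)
1/(F(120) + O(-307)) = 1/(-92*120 + 124) = 1/(-11040 + 124) = 1/(-10916) = -1/10916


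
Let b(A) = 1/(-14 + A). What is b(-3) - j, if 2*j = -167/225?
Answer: 2389/7650 ≈ 0.31229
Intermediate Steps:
j = -167/450 (j = (-167/225)/2 = (-167*1/225)/2 = (½)*(-167/225) = -167/450 ≈ -0.37111)
b(-3) - j = 1/(-14 - 3) - 1*(-167/450) = 1/(-17) + 167/450 = -1/17 + 167/450 = 2389/7650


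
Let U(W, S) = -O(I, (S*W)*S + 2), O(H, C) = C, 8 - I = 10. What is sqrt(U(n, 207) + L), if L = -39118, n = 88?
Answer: 2*I*sqrt(952458) ≈ 1951.9*I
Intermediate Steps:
I = -2 (I = 8 - 1*10 = 8 - 10 = -2)
U(W, S) = -2 - W*S**2 (U(W, S) = -((S*W)*S + 2) = -(W*S**2 + 2) = -(2 + W*S**2) = -2 - W*S**2)
sqrt(U(n, 207) + L) = sqrt((-2 - 1*88*207**2) - 39118) = sqrt((-2 - 1*88*42849) - 39118) = sqrt((-2 - 3770712) - 39118) = sqrt(-3770714 - 39118) = sqrt(-3809832) = 2*I*sqrt(952458)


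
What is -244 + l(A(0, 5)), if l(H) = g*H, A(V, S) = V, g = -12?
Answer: -244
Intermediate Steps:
l(H) = -12*H
-244 + l(A(0, 5)) = -244 - 12*0 = -244 + 0 = -244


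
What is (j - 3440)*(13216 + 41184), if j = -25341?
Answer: -1565686400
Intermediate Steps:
(j - 3440)*(13216 + 41184) = (-25341 - 3440)*(13216 + 41184) = -28781*54400 = -1565686400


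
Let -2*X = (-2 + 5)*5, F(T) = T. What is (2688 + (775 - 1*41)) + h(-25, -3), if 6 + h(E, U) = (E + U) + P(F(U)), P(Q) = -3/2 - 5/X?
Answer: 20323/6 ≈ 3387.2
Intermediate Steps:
X = -15/2 (X = -(-2 + 5)*5/2 = -3*5/2 = -½*15 = -15/2 ≈ -7.5000)
P(Q) = -⅚ (P(Q) = -3/2 - 5/(-15/2) = -3*½ - 5*(-2/15) = -3/2 + ⅔ = -⅚)
h(E, U) = -41/6 + E + U (h(E, U) = -6 + ((E + U) - ⅚) = -6 + (-⅚ + E + U) = -41/6 + E + U)
(2688 + (775 - 1*41)) + h(-25, -3) = (2688 + (775 - 1*41)) + (-41/6 - 25 - 3) = (2688 + (775 - 41)) - 209/6 = (2688 + 734) - 209/6 = 3422 - 209/6 = 20323/6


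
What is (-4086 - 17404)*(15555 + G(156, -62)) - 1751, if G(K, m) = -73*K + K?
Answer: -92903021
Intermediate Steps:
G(K, m) = -72*K
(-4086 - 17404)*(15555 + G(156, -62)) - 1751 = (-4086 - 17404)*(15555 - 72*156) - 1751 = -21490*(15555 - 11232) - 1751 = -21490*4323 - 1751 = -92901270 - 1751 = -92903021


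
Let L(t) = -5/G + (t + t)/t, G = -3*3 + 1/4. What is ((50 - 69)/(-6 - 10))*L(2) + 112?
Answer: 6443/56 ≈ 115.05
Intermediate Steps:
G = -35/4 (G = -9 + ¼ = -35/4 ≈ -8.7500)
L(t) = 18/7 (L(t) = -5/(-35/4) + (t + t)/t = -5*(-4/35) + (2*t)/t = 4/7 + 2 = 18/7)
((50 - 69)/(-6 - 10))*L(2) + 112 = ((50 - 69)/(-6 - 10))*(18/7) + 112 = -19/(-16)*(18/7) + 112 = -19*(-1/16)*(18/7) + 112 = (19/16)*(18/7) + 112 = 171/56 + 112 = 6443/56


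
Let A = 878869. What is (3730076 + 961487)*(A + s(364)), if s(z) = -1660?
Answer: 4115481287667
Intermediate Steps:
(3730076 + 961487)*(A + s(364)) = (3730076 + 961487)*(878869 - 1660) = 4691563*877209 = 4115481287667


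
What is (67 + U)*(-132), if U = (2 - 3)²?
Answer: -8976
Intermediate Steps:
U = 1 (U = (-1)² = 1)
(67 + U)*(-132) = (67 + 1)*(-132) = 68*(-132) = -8976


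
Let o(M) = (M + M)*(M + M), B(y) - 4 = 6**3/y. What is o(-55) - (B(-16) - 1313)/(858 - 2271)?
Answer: 34191955/2826 ≈ 12099.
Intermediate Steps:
B(y) = 4 + 216/y (B(y) = 4 + 6**3/y = 4 + 216/y)
o(M) = 4*M**2 (o(M) = (2*M)*(2*M) = 4*M**2)
o(-55) - (B(-16) - 1313)/(858 - 2271) = 4*(-55)**2 - ((4 + 216/(-16)) - 1313)/(858 - 2271) = 4*3025 - ((4 + 216*(-1/16)) - 1313)/(-1413) = 12100 - ((4 - 27/2) - 1313)*(-1)/1413 = 12100 - (-19/2 - 1313)*(-1)/1413 = 12100 - (-2645)*(-1)/(2*1413) = 12100 - 1*2645/2826 = 12100 - 2645/2826 = 34191955/2826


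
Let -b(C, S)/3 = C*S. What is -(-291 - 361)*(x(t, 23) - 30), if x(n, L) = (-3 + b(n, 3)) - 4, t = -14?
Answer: 58028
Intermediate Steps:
b(C, S) = -3*C*S
x(n, L) = -7 - 9*n (x(n, L) = (-3 - 3*n*3) - 4 = (-3 - 9*n) - 4 = -7 - 9*n)
-(-291 - 361)*(x(t, 23) - 30) = -(-291 - 361)*((-7 - 9*(-14)) - 30) = -(-652)*((-7 + 126) - 30) = -(-652)*(119 - 30) = -(-652)*89 = -1*(-58028) = 58028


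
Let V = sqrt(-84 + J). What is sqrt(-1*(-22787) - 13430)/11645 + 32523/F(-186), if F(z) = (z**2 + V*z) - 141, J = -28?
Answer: 124508885/132335753 + sqrt(9357)/11645 + 2688568*I*sqrt(7)/132335753 ≈ 0.94916 + 0.053752*I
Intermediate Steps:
V = 4*I*sqrt(7) (V = sqrt(-84 - 28) = sqrt(-112) = 4*I*sqrt(7) ≈ 10.583*I)
F(z) = -141 + z**2 + 4*I*z*sqrt(7) (F(z) = (z**2 + (4*I*sqrt(7))*z) - 141 = (z**2 + 4*I*z*sqrt(7)) - 141 = -141 + z**2 + 4*I*z*sqrt(7))
sqrt(-1*(-22787) - 13430)/11645 + 32523/F(-186) = sqrt(-1*(-22787) - 13430)/11645 + 32523/(-141 + (-186)**2 + 4*I*(-186)*sqrt(7)) = sqrt(22787 - 13430)*(1/11645) + 32523/(-141 + 34596 - 744*I*sqrt(7)) = sqrt(9357)*(1/11645) + 32523/(34455 - 744*I*sqrt(7)) = sqrt(9357)/11645 + 32523/(34455 - 744*I*sqrt(7)) = 32523/(34455 - 744*I*sqrt(7)) + sqrt(9357)/11645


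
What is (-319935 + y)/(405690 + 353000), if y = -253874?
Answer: -573809/758690 ≈ -0.75632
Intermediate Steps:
(-319935 + y)/(405690 + 353000) = (-319935 - 253874)/(405690 + 353000) = -573809/758690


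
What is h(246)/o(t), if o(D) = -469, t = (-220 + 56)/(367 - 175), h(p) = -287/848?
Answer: 41/56816 ≈ 0.00072163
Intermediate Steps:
h(p) = -287/848 (h(p) = -287*1/848 = -287/848)
t = -41/48 (t = -164/192 = -164*1/192 = -41/48 ≈ -0.85417)
h(246)/o(t) = -287/848/(-469) = -287/848*(-1/469) = 41/56816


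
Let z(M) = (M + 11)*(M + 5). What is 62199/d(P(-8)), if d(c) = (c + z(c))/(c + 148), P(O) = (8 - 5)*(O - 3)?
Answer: 7152885/583 ≈ 12269.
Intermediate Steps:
P(O) = -9 + 3*O (P(O) = 3*(-3 + O) = -9 + 3*O)
z(M) = (5 + M)*(11 + M) (z(M) = (11 + M)*(5 + M) = (5 + M)*(11 + M))
d(c) = (55 + c**2 + 17*c)/(148 + c) (d(c) = (c + (55 + c**2 + 16*c))/(c + 148) = (55 + c**2 + 17*c)/(148 + c))
62199/d(P(-8)) = 62199/(((55 + (-9 + 3*(-8))**2 + 17*(-9 + 3*(-8)))/(148 + (-9 + 3*(-8))))) = 62199/(((55 + (-9 - 24)**2 + 17*(-9 - 24))/(148 + (-9 - 24)))) = 62199/(((55 + (-33)**2 + 17*(-33))/(148 - 33))) = 62199/(((55 + 1089 - 561)/115)) = 62199/(((1/115)*583)) = 62199/(583/115) = 62199*(115/583) = 7152885/583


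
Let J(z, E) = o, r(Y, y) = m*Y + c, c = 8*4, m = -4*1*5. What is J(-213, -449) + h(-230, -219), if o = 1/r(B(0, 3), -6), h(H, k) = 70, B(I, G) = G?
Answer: 1959/28 ≈ 69.964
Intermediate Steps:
m = -20 (m = -4*5 = -20)
c = 32
r(Y, y) = 32 - 20*Y (r(Y, y) = -20*Y + 32 = 32 - 20*Y)
o = -1/28 (o = 1/(32 - 20*3) = 1/(32 - 60) = 1/(-28) = -1/28 ≈ -0.035714)
J(z, E) = -1/28
J(-213, -449) + h(-230, -219) = -1/28 + 70 = 1959/28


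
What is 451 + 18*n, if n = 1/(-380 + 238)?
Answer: 32012/71 ≈ 450.87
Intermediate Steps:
n = -1/142 (n = 1/(-142) = -1/142 ≈ -0.0070423)
451 + 18*n = 451 + 18*(-1/142) = 451 - 9/71 = 32012/71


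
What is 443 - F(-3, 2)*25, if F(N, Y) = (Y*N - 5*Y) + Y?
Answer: 793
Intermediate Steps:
F(N, Y) = -4*Y + N*Y (F(N, Y) = (N*Y - 5*Y) + Y = (-5*Y + N*Y) + Y = -4*Y + N*Y)
443 - F(-3, 2)*25 = 443 - 2*(-4 - 3)*25 = 443 - 2*(-7)*25 = 443 - (-14)*25 = 443 - 1*(-350) = 443 + 350 = 793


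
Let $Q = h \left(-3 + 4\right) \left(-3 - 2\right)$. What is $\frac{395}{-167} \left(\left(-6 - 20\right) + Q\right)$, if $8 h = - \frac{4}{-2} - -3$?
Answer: $\frac{92035}{1336} \approx 68.888$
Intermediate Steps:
$h = \frac{5}{8}$ ($h = \frac{- \frac{4}{-2} - -3}{8} = \frac{\left(-4\right) \left(- \frac{1}{2}\right) + 3}{8} = \frac{2 + 3}{8} = \frac{1}{8} \cdot 5 = \frac{5}{8} \approx 0.625$)
$Q = - \frac{25}{8}$ ($Q = \frac{5 \left(-3 + 4\right) \left(-3 - 2\right)}{8} = \frac{5 \cdot 1 \left(-5\right)}{8} = \frac{5}{8} \left(-5\right) = - \frac{25}{8} \approx -3.125$)
$\frac{395}{-167} \left(\left(-6 - 20\right) + Q\right) = \frac{395}{-167} \left(\left(-6 - 20\right) - \frac{25}{8}\right) = 395 \left(- \frac{1}{167}\right) \left(\left(-6 - 20\right) - \frac{25}{8}\right) = - \frac{395 \left(-26 - \frac{25}{8}\right)}{167} = \left(- \frac{395}{167}\right) \left(- \frac{233}{8}\right) = \frac{92035}{1336}$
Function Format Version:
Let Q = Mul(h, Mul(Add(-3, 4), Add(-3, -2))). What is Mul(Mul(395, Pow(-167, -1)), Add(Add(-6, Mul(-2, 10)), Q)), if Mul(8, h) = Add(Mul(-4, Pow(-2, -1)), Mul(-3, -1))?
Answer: Rational(92035, 1336) ≈ 68.888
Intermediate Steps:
h = Rational(5, 8) (h = Mul(Rational(1, 8), Add(Mul(-4, Pow(-2, -1)), Mul(-3, -1))) = Mul(Rational(1, 8), Add(Mul(-4, Rational(-1, 2)), 3)) = Mul(Rational(1, 8), Add(2, 3)) = Mul(Rational(1, 8), 5) = Rational(5, 8) ≈ 0.62500)
Q = Rational(-25, 8) (Q = Mul(Rational(5, 8), Mul(Add(-3, 4), Add(-3, -2))) = Mul(Rational(5, 8), Mul(1, -5)) = Mul(Rational(5, 8), -5) = Rational(-25, 8) ≈ -3.1250)
Mul(Mul(395, Pow(-167, -1)), Add(Add(-6, Mul(-2, 10)), Q)) = Mul(Mul(395, Pow(-167, -1)), Add(Add(-6, Mul(-2, 10)), Rational(-25, 8))) = Mul(Mul(395, Rational(-1, 167)), Add(Add(-6, -20), Rational(-25, 8))) = Mul(Rational(-395, 167), Add(-26, Rational(-25, 8))) = Mul(Rational(-395, 167), Rational(-233, 8)) = Rational(92035, 1336)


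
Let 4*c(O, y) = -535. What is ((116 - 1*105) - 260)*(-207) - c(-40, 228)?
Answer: 206707/4 ≈ 51677.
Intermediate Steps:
c(O, y) = -535/4 (c(O, y) = (¼)*(-535) = -535/4)
((116 - 1*105) - 260)*(-207) - c(-40, 228) = ((116 - 1*105) - 260)*(-207) - 1*(-535/4) = ((116 - 105) - 260)*(-207) + 535/4 = (11 - 260)*(-207) + 535/4 = -249*(-207) + 535/4 = 51543 + 535/4 = 206707/4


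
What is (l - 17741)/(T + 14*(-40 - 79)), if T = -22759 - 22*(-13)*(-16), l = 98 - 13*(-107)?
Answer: 16252/29001 ≈ 0.56039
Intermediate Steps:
l = 1489 (l = 98 + 1391 = 1489)
T = -27335 (T = -22759 + 286*(-16) = -22759 - 4576 = -27335)
(l - 17741)/(T + 14*(-40 - 79)) = (1489 - 17741)/(-27335 + 14*(-40 - 79)) = -16252/(-27335 + 14*(-119)) = -16252/(-27335 - 1666) = -16252/(-29001) = -16252*(-1/29001) = 16252/29001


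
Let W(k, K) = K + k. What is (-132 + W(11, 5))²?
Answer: 13456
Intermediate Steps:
(-132 + W(11, 5))² = (-132 + (5 + 11))² = (-132 + 16)² = (-116)² = 13456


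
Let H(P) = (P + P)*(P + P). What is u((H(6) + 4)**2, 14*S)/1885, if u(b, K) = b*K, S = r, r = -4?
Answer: -1226624/1885 ≈ -650.73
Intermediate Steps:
H(P) = 4*P**2 (H(P) = (2*P)*(2*P) = 4*P**2)
S = -4
u(b, K) = K*b
u((H(6) + 4)**2, 14*S)/1885 = ((14*(-4))*(4*6**2 + 4)**2)/1885 = -56*(4*36 + 4)**2*(1/1885) = -56*(144 + 4)**2*(1/1885) = -56*148**2*(1/1885) = -56*21904*(1/1885) = -1226624*1/1885 = -1226624/1885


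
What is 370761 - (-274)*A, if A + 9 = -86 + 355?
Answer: 442001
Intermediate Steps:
A = 260 (A = -9 + (-86 + 355) = -9 + 269 = 260)
370761 - (-274)*A = 370761 - (-274)*260 = 370761 - 1*(-71240) = 370761 + 71240 = 442001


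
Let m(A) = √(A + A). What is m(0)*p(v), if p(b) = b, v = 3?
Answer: 0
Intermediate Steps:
m(A) = √2*√A (m(A) = √(2*A) = √2*√A)
m(0)*p(v) = (√2*√0)*3 = (√2*0)*3 = 0*3 = 0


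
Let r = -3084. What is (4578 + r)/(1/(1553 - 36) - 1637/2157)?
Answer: -2444310243/1240586 ≈ -1970.3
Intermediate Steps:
(4578 + r)/(1/(1553 - 36) - 1637/2157) = (4578 - 3084)/(1/(1553 - 36) - 1637/2157) = 1494/(1/1517 - 1637*1/2157) = 1494/(1/1517 - 1637/2157) = 1494/(-2481172/3272169) = 1494*(-3272169/2481172) = -2444310243/1240586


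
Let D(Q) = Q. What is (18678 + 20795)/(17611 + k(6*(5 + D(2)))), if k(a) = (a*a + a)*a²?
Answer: 39473/3203395 ≈ 0.012322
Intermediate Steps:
k(a) = a²*(a + a²) (k(a) = (a² + a)*a² = (a + a²)*a² = a²*(a + a²))
(18678 + 20795)/(17611 + k(6*(5 + D(2)))) = (18678 + 20795)/(17611 + (6*(5 + 2))³*(1 + 6*(5 + 2))) = 39473/(17611 + (6*7)³*(1 + 6*7)) = 39473/(17611 + 42³*(1 + 42)) = 39473/(17611 + 74088*43) = 39473/(17611 + 3185784) = 39473/3203395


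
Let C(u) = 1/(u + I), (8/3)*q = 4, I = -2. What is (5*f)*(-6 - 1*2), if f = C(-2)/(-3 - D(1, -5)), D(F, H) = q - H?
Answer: -20/19 ≈ -1.0526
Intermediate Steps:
q = 3/2 (q = (3/8)*4 = 3/2 ≈ 1.5000)
D(F, H) = 3/2 - H
C(u) = 1/(-2 + u) (C(u) = 1/(u - 2) = 1/(-2 + u))
f = 1/38 (f = 1/((-2 - 2)*(-3 - (3/2 - 1*(-5)))) = 1/((-4)*(-3 - (3/2 + 5))) = -1/(4*(-3 - 1*13/2)) = -1/(4*(-3 - 13/2)) = -1/(4*(-19/2)) = -¼*(-2/19) = 1/38 ≈ 0.026316)
(5*f)*(-6 - 1*2) = (5*(1/38))*(-6 - 1*2) = 5*(-6 - 2)/38 = (5/38)*(-8) = -20/19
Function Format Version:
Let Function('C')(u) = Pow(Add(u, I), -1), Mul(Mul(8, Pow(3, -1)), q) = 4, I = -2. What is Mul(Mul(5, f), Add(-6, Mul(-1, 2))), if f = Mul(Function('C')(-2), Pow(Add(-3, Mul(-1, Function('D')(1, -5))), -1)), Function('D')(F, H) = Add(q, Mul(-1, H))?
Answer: Rational(-20, 19) ≈ -1.0526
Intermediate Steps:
q = Rational(3, 2) (q = Mul(Rational(3, 8), 4) = Rational(3, 2) ≈ 1.5000)
Function('D')(F, H) = Add(Rational(3, 2), Mul(-1, H))
Function('C')(u) = Pow(Add(-2, u), -1) (Function('C')(u) = Pow(Add(u, -2), -1) = Pow(Add(-2, u), -1))
f = Rational(1, 38) (f = Mul(Pow(Add(-2, -2), -1), Pow(Add(-3, Mul(-1, Add(Rational(3, 2), Mul(-1, -5)))), -1)) = Mul(Pow(-4, -1), Pow(Add(-3, Mul(-1, Add(Rational(3, 2), 5))), -1)) = Mul(Rational(-1, 4), Pow(Add(-3, Mul(-1, Rational(13, 2))), -1)) = Mul(Rational(-1, 4), Pow(Add(-3, Rational(-13, 2)), -1)) = Mul(Rational(-1, 4), Pow(Rational(-19, 2), -1)) = Mul(Rational(-1, 4), Rational(-2, 19)) = Rational(1, 38) ≈ 0.026316)
Mul(Mul(5, f), Add(-6, Mul(-1, 2))) = Mul(Mul(5, Rational(1, 38)), Add(-6, Mul(-1, 2))) = Mul(Rational(5, 38), Add(-6, -2)) = Mul(Rational(5, 38), -8) = Rational(-20, 19)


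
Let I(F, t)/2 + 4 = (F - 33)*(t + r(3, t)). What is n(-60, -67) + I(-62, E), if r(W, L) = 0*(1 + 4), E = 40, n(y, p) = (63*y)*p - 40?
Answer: 245612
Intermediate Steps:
n(y, p) = -40 + 63*p*y (n(y, p) = 63*p*y - 40 = -40 + 63*p*y)
r(W, L) = 0 (r(W, L) = 0*5 = 0)
I(F, t) = -8 + 2*t*(-33 + F) (I(F, t) = -8 + 2*((F - 33)*(t + 0)) = -8 + 2*((-33 + F)*t) = -8 + 2*(t*(-33 + F)) = -8 + 2*t*(-33 + F))
n(-60, -67) + I(-62, E) = (-40 + 63*(-67)*(-60)) + (-8 - 66*40 + 2*(-62)*40) = (-40 + 253260) + (-8 - 2640 - 4960) = 253220 - 7608 = 245612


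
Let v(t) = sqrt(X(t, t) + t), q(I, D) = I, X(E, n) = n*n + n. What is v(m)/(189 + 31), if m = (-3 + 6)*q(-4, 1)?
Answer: sqrt(30)/110 ≈ 0.049793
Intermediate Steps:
X(E, n) = n + n**2 (X(E, n) = n**2 + n = n + n**2)
m = -12 (m = (-3 + 6)*(-4) = 3*(-4) = -12)
v(t) = sqrt(t + t*(1 + t)) (v(t) = sqrt(t*(1 + t) + t) = sqrt(t + t*(1 + t)))
v(m)/(189 + 31) = sqrt(-12*(2 - 12))/(189 + 31) = sqrt(-12*(-10))/220 = sqrt(120)*(1/220) = (2*sqrt(30))*(1/220) = sqrt(30)/110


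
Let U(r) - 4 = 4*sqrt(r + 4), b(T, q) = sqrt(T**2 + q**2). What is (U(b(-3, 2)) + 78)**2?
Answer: 4*(41 + 2*sqrt(4 + sqrt(13)))**2 ≈ 8654.8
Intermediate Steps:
U(r) = 4 + 4*sqrt(4 + r) (U(r) = 4 + 4*sqrt(r + 4) = 4 + 4*sqrt(4 + r))
(U(b(-3, 2)) + 78)**2 = ((4 + 4*sqrt(4 + sqrt((-3)**2 + 2**2))) + 78)**2 = ((4 + 4*sqrt(4 + sqrt(9 + 4))) + 78)**2 = ((4 + 4*sqrt(4 + sqrt(13))) + 78)**2 = (82 + 4*sqrt(4 + sqrt(13)))**2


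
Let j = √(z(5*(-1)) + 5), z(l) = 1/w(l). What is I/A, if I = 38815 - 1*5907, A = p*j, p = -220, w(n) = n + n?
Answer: -8227*√10/385 ≈ -67.574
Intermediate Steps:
w(n) = 2*n
z(l) = 1/(2*l)
j = 7*√10/10 (j = √(1/(2*((5*(-1)))) + 5) = √((½)/(-5) + 5) = √((½)*(-⅕) + 5) = √(-⅒ + 5) = √(49/10) = 7*√10/10 ≈ 2.2136)
A = -154*√10 ≈ -486.99
I = 32908 (I = 38815 - 5907 = 32908)
I/A = 32908/((-154*√10)) = 32908*(-√10/1540) = -8227*√10/385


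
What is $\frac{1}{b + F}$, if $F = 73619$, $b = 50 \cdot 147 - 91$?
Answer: $\frac{1}{80878} \approx 1.2364 \cdot 10^{-5}$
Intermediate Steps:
$b = 7259$ ($b = 7350 - 91 = 7259$)
$\frac{1}{b + F} = \frac{1}{7259 + 73619} = \frac{1}{80878}$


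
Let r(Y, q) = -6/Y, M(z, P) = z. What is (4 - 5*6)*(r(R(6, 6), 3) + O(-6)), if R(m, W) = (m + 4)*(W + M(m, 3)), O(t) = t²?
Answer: -9347/10 ≈ -934.70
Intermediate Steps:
R(m, W) = (4 + m)*(W + m) (R(m, W) = (m + 4)*(W + m) = (4 + m)*(W + m))
(4 - 5*6)*(r(R(6, 6), 3) + O(-6)) = (4 - 5*6)*(-6/(6² + 4*6 + 4*6 + 6*6) + (-6)²) = (4 - 30)*(-6/(36 + 24 + 24 + 36) + 36) = -26*(-6/120 + 36) = -26*(-6*1/120 + 36) = -26*(-1/20 + 36) = -26*719/20 = -9347/10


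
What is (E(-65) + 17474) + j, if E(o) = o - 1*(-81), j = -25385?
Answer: -7895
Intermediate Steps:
E(o) = 81 + o (E(o) = o + 81 = 81 + o)
(E(-65) + 17474) + j = ((81 - 65) + 17474) - 25385 = (16 + 17474) - 25385 = 17490 - 25385 = -7895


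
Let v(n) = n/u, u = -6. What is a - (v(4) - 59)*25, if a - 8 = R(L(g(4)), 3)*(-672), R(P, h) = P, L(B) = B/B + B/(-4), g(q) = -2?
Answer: 1475/3 ≈ 491.67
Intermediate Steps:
L(B) = 1 - B/4 (L(B) = 1 + B*(-¼) = 1 - B/4)
v(n) = -n/6 (v(n) = n/(-6) = n*(-⅙) = -n/6)
a = -1000 (a = 8 + (1 - ¼*(-2))*(-672) = 8 + (1 + ½)*(-672) = 8 + (3/2)*(-672) = 8 - 1008 = -1000)
a - (v(4) - 59)*25 = -1000 - (-⅙*4 - 59)*25 = -1000 - (-⅔ - 59)*25 = -1000 - (-179)*25/3 = -1000 - 1*(-4475/3) = -1000 + 4475/3 = 1475/3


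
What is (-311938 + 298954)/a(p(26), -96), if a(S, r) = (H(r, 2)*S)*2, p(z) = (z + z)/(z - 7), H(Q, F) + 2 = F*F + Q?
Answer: 30837/1222 ≈ 25.235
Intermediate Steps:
H(Q, F) = -2 + Q + F**2 (H(Q, F) = -2 + (F*F + Q) = -2 + (F**2 + Q) = -2 + (Q + F**2) = -2 + Q + F**2)
p(z) = 2*z/(-7 + z) (p(z) = (2*z)/(-7 + z) = 2*z/(-7 + z))
a(S, r) = 2*S*(2 + r) (a(S, r) = ((-2 + r + 2**2)*S)*2 = ((-2 + r + 4)*S)*2 = ((2 + r)*S)*2 = (S*(2 + r))*2 = 2*S*(2 + r))
(-311938 + 298954)/a(p(26), -96) = (-311938 + 298954)/((2*(2*26/(-7 + 26))*(2 - 96))) = -12984/(2*(2*26/19)*(-94)) = -12984/(2*(2*26*(1/19))*(-94)) = -12984/(2*(52/19)*(-94)) = -12984/(-9776/19) = -12984*(-19/9776) = 30837/1222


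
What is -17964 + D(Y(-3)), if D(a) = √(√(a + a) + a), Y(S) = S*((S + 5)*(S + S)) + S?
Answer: -17964 + √(33 + √66) ≈ -17958.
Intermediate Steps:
Y(S) = S + 2*S²*(5 + S) (Y(S) = S*((5 + S)*(2*S)) + S = S*(2*S*(5 + S)) + S = 2*S²*(5 + S) + S = S + 2*S²*(5 + S))
D(a) = √(a + √2*√a) (D(a) = √(√(2*a) + a) = √(√2*√a + a) = √(a + √2*√a))
-17964 + D(Y(-3)) = -17964 + √(-3*(1 + 2*(-3)² + 10*(-3)) + √2*√(-3*(1 + 2*(-3)² + 10*(-3)))) = -17964 + √(-3*(1 + 2*9 - 30) + √2*√(-3*(1 + 2*9 - 30))) = -17964 + √(-3*(1 + 18 - 30) + √2*√(-3*(1 + 18 - 30))) = -17964 + √(-3*(-11) + √2*√(-3*(-11))) = -17964 + √(33 + √2*√33) = -17964 + √(33 + √66)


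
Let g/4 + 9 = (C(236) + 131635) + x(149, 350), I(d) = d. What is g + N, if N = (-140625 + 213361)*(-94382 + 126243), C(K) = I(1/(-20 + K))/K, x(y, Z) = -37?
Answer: 29540184854689/12744 ≈ 2.3180e+9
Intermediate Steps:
C(K) = 1/(K*(-20 + K)) (C(K) = 1/((-20 + K)*K) = 1/(K*(-20 + K)))
g = 6707880865/12744 (g = -36 + 4*((1/(236*(-20 + 236)) + 131635) - 37) = -36 + 4*(((1/236)/216 + 131635) - 37) = -36 + 4*(((1/236)*(1/216) + 131635) - 37) = -36 + 4*((1/50976 + 131635) - 37) = -36 + 4*(6710225761/50976 - 37) = -36 + 4*(6708339649/50976) = -36 + 6708339649/12744 = 6707880865/12744 ≈ 5.2636e+5)
N = 2317441696 (N = 72736*31861 = 2317441696)
g + N = 6707880865/12744 + 2317441696 = 29540184854689/12744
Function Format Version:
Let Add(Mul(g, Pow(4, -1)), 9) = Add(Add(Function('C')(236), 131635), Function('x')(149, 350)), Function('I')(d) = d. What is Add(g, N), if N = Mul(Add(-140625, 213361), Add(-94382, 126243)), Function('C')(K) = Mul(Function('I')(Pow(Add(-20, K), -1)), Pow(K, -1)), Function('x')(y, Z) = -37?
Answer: Rational(29540184854689, 12744) ≈ 2.3180e+9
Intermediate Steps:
Function('C')(K) = Mul(Pow(K, -1), Pow(Add(-20, K), -1)) (Function('C')(K) = Mul(Pow(Add(-20, K), -1), Pow(K, -1)) = Mul(Pow(K, -1), Pow(Add(-20, K), -1)))
g = Rational(6707880865, 12744) (g = Add(-36, Mul(4, Add(Add(Mul(Pow(236, -1), Pow(Add(-20, 236), -1)), 131635), -37))) = Add(-36, Mul(4, Add(Add(Mul(Rational(1, 236), Pow(216, -1)), 131635), -37))) = Add(-36, Mul(4, Add(Add(Mul(Rational(1, 236), Rational(1, 216)), 131635), -37))) = Add(-36, Mul(4, Add(Add(Rational(1, 50976), 131635), -37))) = Add(-36, Mul(4, Add(Rational(6710225761, 50976), -37))) = Add(-36, Mul(4, Rational(6708339649, 50976))) = Add(-36, Rational(6708339649, 12744)) = Rational(6707880865, 12744) ≈ 5.2636e+5)
N = 2317441696 (N = Mul(72736, 31861) = 2317441696)
Add(g, N) = Add(Rational(6707880865, 12744), 2317441696) = Rational(29540184854689, 12744)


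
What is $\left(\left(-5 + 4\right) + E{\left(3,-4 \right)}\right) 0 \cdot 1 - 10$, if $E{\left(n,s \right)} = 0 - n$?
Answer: $-10$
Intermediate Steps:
$E{\left(n,s \right)} = - n$
$\left(\left(-5 + 4\right) + E{\left(3,-4 \right)}\right) 0 \cdot 1 - 10 = \left(\left(-5 + 4\right) - 3\right) 0 \cdot 1 - 10 = \left(-1 - 3\right) 0 \cdot 1 - 10 = \left(-4\right) 0 \cdot 1 - 10 = 0 \cdot 1 - 10 = 0 - 10 = -10$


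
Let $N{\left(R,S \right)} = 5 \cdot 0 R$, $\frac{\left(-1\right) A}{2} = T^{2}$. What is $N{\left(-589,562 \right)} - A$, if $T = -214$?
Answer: $91592$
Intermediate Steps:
$A = -91592$ ($A = - 2 \left(-214\right)^{2} = \left(-2\right) 45796 = -91592$)
$N{\left(R,S \right)} = 0$ ($N{\left(R,S \right)} = 0 R = 0$)
$N{\left(-589,562 \right)} - A = 0 - -91592 = 0 + 91592 = 91592$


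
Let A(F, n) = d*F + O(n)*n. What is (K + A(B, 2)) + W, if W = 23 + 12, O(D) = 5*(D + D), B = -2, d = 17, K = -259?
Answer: -218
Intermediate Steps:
O(D) = 10*D (O(D) = 5*(2*D) = 10*D)
W = 35
A(F, n) = 10*n**2 + 17*F (A(F, n) = 17*F + (10*n)*n = 17*F + 10*n**2 = 10*n**2 + 17*F)
(K + A(B, 2)) + W = (-259 + (10*2**2 + 17*(-2))) + 35 = (-259 + (10*4 - 34)) + 35 = (-259 + (40 - 34)) + 35 = (-259 + 6) + 35 = -253 + 35 = -218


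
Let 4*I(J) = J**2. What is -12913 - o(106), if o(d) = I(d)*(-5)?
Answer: 1132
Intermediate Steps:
I(J) = J**2/4
o(d) = -5*d**2/4 (o(d) = (d**2/4)*(-5) = -5*d**2/4)
-12913 - o(106) = -12913 - (-5)*106**2/4 = -12913 - (-5)*11236/4 = -12913 - 1*(-14045) = -12913 + 14045 = 1132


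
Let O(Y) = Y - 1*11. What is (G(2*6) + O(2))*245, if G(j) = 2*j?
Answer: 3675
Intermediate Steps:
O(Y) = -11 + Y (O(Y) = Y - 11 = -11 + Y)
(G(2*6) + O(2))*245 = (2*(2*6) + (-11 + 2))*245 = (2*12 - 9)*245 = (24 - 9)*245 = 15*245 = 3675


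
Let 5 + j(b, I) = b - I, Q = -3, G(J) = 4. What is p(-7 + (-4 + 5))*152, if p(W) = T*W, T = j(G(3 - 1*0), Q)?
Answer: -1824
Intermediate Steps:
j(b, I) = -5 + b - I (j(b, I) = -5 + (b - I) = -5 + b - I)
T = 2 (T = -5 + 4 - 1*(-3) = -5 + 4 + 3 = 2)
p(W) = 2*W
p(-7 + (-4 + 5))*152 = (2*(-7 + (-4 + 5)))*152 = (2*(-7 + 1))*152 = (2*(-6))*152 = -12*152 = -1824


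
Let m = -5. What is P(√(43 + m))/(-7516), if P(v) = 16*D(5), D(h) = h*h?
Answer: -100/1879 ≈ -0.053220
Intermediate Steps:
D(h) = h²
P(v) = 400 (P(v) = 16*5² = 16*25 = 400)
P(√(43 + m))/(-7516) = 400/(-7516) = 400*(-1/7516) = -100/1879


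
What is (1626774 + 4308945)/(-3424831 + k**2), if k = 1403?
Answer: -1978573/485474 ≈ -4.0755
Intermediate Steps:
(1626774 + 4308945)/(-3424831 + k**2) = (1626774 + 4308945)/(-3424831 + 1403**2) = 5935719/(-3424831 + 1968409) = 5935719/(-1456422) = 5935719*(-1/1456422) = -1978573/485474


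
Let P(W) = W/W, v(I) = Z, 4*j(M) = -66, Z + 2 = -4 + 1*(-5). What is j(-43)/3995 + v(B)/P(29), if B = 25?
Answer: -87923/7990 ≈ -11.004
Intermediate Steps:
Z = -11 (Z = -2 + (-4 + 1*(-5)) = -2 + (-4 - 5) = -2 - 9 = -11)
j(M) = -33/2 (j(M) = (¼)*(-66) = -33/2)
v(I) = -11
P(W) = 1
j(-43)/3995 + v(B)/P(29) = -33/2/3995 - 11/1 = -33/2*1/3995 - 11*1 = -33/7990 - 11 = -87923/7990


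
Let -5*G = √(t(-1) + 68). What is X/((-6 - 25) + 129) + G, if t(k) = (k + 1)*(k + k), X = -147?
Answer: -3/2 - 2*√17/5 ≈ -3.1492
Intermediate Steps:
t(k) = 2*k*(1 + k) (t(k) = (1 + k)*(2*k) = 2*k*(1 + k))
G = -2*√17/5 (G = -√(2*(-1)*(1 - 1) + 68)/5 = -√(2*(-1)*0 + 68)/5 = -√(0 + 68)/5 = -2*√17/5 ≈ -1.6492)
X/((-6 - 25) + 129) + G = -147/((-6 - 25) + 129) - 2*√17/5 = -147/(-31 + 129) - 2*√17/5 = -147/98 - 2*√17/5 = (1/98)*(-147) - 2*√17/5 = -3/2 - 2*√17/5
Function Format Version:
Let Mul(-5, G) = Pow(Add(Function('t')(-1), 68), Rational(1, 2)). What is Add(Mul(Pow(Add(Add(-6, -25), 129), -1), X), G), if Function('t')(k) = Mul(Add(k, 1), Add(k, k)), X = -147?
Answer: Add(Rational(-3, 2), Mul(Rational(-2, 5), Pow(17, Rational(1, 2)))) ≈ -3.1492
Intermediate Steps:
Function('t')(k) = Mul(2, k, Add(1, k)) (Function('t')(k) = Mul(Add(1, k), Mul(2, k)) = Mul(2, k, Add(1, k)))
G = Mul(Rational(-2, 5), Pow(17, Rational(1, 2))) (G = Mul(Rational(-1, 5), Pow(Add(Mul(2, -1, Add(1, -1)), 68), Rational(1, 2))) = Mul(Rational(-1, 5), Pow(Add(Mul(2, -1, 0), 68), Rational(1, 2))) = Mul(Rational(-1, 5), Pow(Add(0, 68), Rational(1, 2))) = Mul(Rational(-1, 5), Pow(68, Rational(1, 2))) = Mul(Rational(-1, 5), Mul(2, Pow(17, Rational(1, 2)))) = Mul(Rational(-2, 5), Pow(17, Rational(1, 2))) ≈ -1.6492)
Add(Mul(Pow(Add(Add(-6, -25), 129), -1), X), G) = Add(Mul(Pow(Add(Add(-6, -25), 129), -1), -147), Mul(Rational(-2, 5), Pow(17, Rational(1, 2)))) = Add(Mul(Pow(Add(-31, 129), -1), -147), Mul(Rational(-2, 5), Pow(17, Rational(1, 2)))) = Add(Mul(Pow(98, -1), -147), Mul(Rational(-2, 5), Pow(17, Rational(1, 2)))) = Add(Mul(Rational(1, 98), -147), Mul(Rational(-2, 5), Pow(17, Rational(1, 2)))) = Add(Rational(-3, 2), Mul(Rational(-2, 5), Pow(17, Rational(1, 2))))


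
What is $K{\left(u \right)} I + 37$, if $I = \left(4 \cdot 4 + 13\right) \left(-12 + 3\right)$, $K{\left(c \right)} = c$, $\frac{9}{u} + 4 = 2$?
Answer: $\frac{2423}{2} \approx 1211.5$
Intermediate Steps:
$u = - \frac{9}{2}$ ($u = \frac{9}{-4 + 2} = \frac{9}{-2} = 9 \left(- \frac{1}{2}\right) = - \frac{9}{2} \approx -4.5$)
$I = -261$ ($I = \left(16 + 13\right) \left(-9\right) = 29 \left(-9\right) = -261$)
$K{\left(u \right)} I + 37 = \left(- \frac{9}{2}\right) \left(-261\right) + 37 = \frac{2349}{2} + 37 = \frac{2423}{2}$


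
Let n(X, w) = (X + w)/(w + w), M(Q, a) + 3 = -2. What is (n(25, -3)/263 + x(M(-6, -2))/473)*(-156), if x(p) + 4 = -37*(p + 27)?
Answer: 33831460/124399 ≈ 271.96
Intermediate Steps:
M(Q, a) = -5 (M(Q, a) = -3 - 2 = -5)
x(p) = -1003 - 37*p (x(p) = -4 - 37*(p + 27) = -4 - 37*(27 + p) = -4 + (-999 - 37*p) = -1003 - 37*p)
n(X, w) = (X + w)/(2*w) (n(X, w) = (X + w)/((2*w)) = (X + w)*(1/(2*w)) = (X + w)/(2*w))
(n(25, -3)/263 + x(M(-6, -2))/473)*(-156) = (((½)*(25 - 3)/(-3))/263 + (-1003 - 37*(-5))/473)*(-156) = (((½)*(-⅓)*22)*(1/263) + (-1003 + 185)*(1/473))*(-156) = (-11/3*1/263 - 818*1/473)*(-156) = (-11/789 - 818/473)*(-156) = -650605/373197*(-156) = 33831460/124399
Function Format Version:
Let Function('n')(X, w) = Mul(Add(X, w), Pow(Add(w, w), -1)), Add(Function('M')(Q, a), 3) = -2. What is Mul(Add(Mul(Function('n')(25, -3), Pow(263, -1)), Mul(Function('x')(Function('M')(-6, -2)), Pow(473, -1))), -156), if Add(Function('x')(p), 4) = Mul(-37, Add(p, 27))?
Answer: Rational(33831460, 124399) ≈ 271.96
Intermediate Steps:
Function('M')(Q, a) = -5 (Function('M')(Q, a) = Add(-3, -2) = -5)
Function('x')(p) = Add(-1003, Mul(-37, p)) (Function('x')(p) = Add(-4, Mul(-37, Add(p, 27))) = Add(-4, Mul(-37, Add(27, p))) = Add(-4, Add(-999, Mul(-37, p))) = Add(-1003, Mul(-37, p)))
Function('n')(X, w) = Mul(Rational(1, 2), Pow(w, -1), Add(X, w)) (Function('n')(X, w) = Mul(Add(X, w), Pow(Mul(2, w), -1)) = Mul(Add(X, w), Mul(Rational(1, 2), Pow(w, -1))) = Mul(Rational(1, 2), Pow(w, -1), Add(X, w)))
Mul(Add(Mul(Function('n')(25, -3), Pow(263, -1)), Mul(Function('x')(Function('M')(-6, -2)), Pow(473, -1))), -156) = Mul(Add(Mul(Mul(Rational(1, 2), Pow(-3, -1), Add(25, -3)), Pow(263, -1)), Mul(Add(-1003, Mul(-37, -5)), Pow(473, -1))), -156) = Mul(Add(Mul(Mul(Rational(1, 2), Rational(-1, 3), 22), Rational(1, 263)), Mul(Add(-1003, 185), Rational(1, 473))), -156) = Mul(Add(Mul(Rational(-11, 3), Rational(1, 263)), Mul(-818, Rational(1, 473))), -156) = Mul(Add(Rational(-11, 789), Rational(-818, 473)), -156) = Mul(Rational(-650605, 373197), -156) = Rational(33831460, 124399)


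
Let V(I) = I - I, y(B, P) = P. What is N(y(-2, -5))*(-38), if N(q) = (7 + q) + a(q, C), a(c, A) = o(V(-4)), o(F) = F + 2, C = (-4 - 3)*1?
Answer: -152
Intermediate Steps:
V(I) = 0
C = -7 (C = -7*1 = -7)
o(F) = 2 + F
a(c, A) = 2 (a(c, A) = 2 + 0 = 2)
N(q) = 9 + q (N(q) = (7 + q) + 2 = 9 + q)
N(y(-2, -5))*(-38) = (9 - 5)*(-38) = 4*(-38) = -152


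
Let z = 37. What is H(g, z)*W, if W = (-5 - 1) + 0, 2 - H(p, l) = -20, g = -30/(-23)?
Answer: -132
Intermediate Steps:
g = 30/23 (g = -30*(-1/23) = 30/23 ≈ 1.3043)
H(p, l) = 22 (H(p, l) = 2 - 1*(-20) = 2 + 20 = 22)
W = -6 (W = -6 + 0 = -6)
H(g, z)*W = 22*(-6) = -132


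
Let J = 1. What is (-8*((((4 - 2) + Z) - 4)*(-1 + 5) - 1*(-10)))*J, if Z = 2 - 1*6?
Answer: 112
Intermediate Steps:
Z = -4 (Z = 2 - 6 = -4)
(-8*((((4 - 2) + Z) - 4)*(-1 + 5) - 1*(-10)))*J = -8*((((4 - 2) - 4) - 4)*(-1 + 5) - 1*(-10))*1 = -8*(((2 - 4) - 4)*4 + 10)*1 = -8*((-2 - 4)*4 + 10)*1 = -8*(-6*4 + 10)*1 = -8*(-24 + 10)*1 = -8*(-14)*1 = 112*1 = 112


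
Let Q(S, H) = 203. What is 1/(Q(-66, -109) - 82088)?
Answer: -1/81885 ≈ -1.2212e-5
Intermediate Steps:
1/(Q(-66, -109) - 82088) = 1/(203 - 82088) = 1/(-81885) = -1/81885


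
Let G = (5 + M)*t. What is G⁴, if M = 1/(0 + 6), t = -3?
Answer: 923521/16 ≈ 57720.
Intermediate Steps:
M = ⅙ (M = 1/6 = ⅙ ≈ 0.16667)
G = -31/2 (G = (5 + ⅙)*(-3) = (31/6)*(-3) = -31/2 ≈ -15.500)
G⁴ = (-31/2)⁴ = 923521/16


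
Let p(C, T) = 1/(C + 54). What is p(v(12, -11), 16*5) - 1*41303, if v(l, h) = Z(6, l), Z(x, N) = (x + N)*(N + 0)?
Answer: -11151809/270 ≈ -41303.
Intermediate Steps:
Z(x, N) = N*(N + x) (Z(x, N) = (N + x)*N = N*(N + x))
v(l, h) = l*(6 + l) (v(l, h) = l*(l + 6) = l*(6 + l))
p(C, T) = 1/(54 + C)
p(v(12, -11), 16*5) - 1*41303 = 1/(54 + 12*(6 + 12)) - 1*41303 = 1/(54 + 12*18) - 41303 = 1/(54 + 216) - 41303 = 1/270 - 41303 = -11151809/270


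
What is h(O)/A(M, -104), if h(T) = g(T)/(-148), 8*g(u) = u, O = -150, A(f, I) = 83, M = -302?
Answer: 75/49136 ≈ 0.0015264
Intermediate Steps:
g(u) = u/8
h(T) = -T/1184 (h(T) = (T/8)/(-148) = (T/8)*(-1/148) = -T/1184)
h(O)/A(M, -104) = -1/1184*(-150)/83 = (75/592)*(1/83) = 75/49136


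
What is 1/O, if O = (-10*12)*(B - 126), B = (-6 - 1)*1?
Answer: 1/15960 ≈ 6.2657e-5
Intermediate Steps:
B = -7 (B = -7*1 = -7)
O = 15960 (O = (-10*12)*(-7 - 126) = -120*(-133) = 15960)
1/O = 1/15960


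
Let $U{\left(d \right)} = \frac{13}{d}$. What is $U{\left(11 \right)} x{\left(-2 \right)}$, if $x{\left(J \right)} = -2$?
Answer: $- \frac{26}{11} \approx -2.3636$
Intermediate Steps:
$U{\left(11 \right)} x{\left(-2 \right)} = \frac{13}{11} \left(-2\right) = - \frac{26}{11}$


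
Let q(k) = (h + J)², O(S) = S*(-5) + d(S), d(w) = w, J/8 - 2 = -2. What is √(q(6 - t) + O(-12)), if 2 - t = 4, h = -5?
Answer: √73 ≈ 8.5440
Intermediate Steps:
J = 0 (J = 16 + 8*(-2) = 16 - 16 = 0)
t = -2 (t = 2 - 1*4 = 2 - 4 = -2)
O(S) = -4*S (O(S) = S*(-5) + S = -5*S + S = -4*S)
q(k) = 25 (q(k) = (-5 + 0)² = (-5)² = 25)
√(q(6 - t) + O(-12)) = √(25 - 4*(-12)) = √(25 + 48) = √73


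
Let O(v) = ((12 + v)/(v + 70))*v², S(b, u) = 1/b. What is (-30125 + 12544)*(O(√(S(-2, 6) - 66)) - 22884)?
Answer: 1142400000859/2838 + 9687131*I*√266/1419 ≈ 4.0254e+8 + 1.1134e+5*I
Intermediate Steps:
O(v) = v²*(12 + v)/(70 + v) (O(v) = ((12 + v)/(70 + v))*v² = v²*(12 + v)/(70 + v))
(-30125 + 12544)*(O(√(S(-2, 6) - 66)) - 22884) = (-30125 + 12544)*((√(1/(-2) - 66))²*(12 + √(1/(-2) - 66))/(70 + √(1/(-2) - 66)) - 22884) = -17581*((√(-½ - 66))²*(12 + √(-½ - 66))/(70 + √(-½ - 66)) - 22884) = -17581*((√(-133/2))²*(12 + √(-133/2))/(70 + √(-133/2)) - 22884) = -17581*((I*√266/2)²*(12 + I*√266/2)/(70 + I*√266/2) - 22884) = -17581*(-133*(12 + I*√266/2)/(2*(70 + I*√266/2)) - 22884) = -17581*(-22884 - 133*(12 + I*√266/2)/(2*(70 + I*√266/2))) = 402323604 + 2338273*(12 + I*√266/2)/(2*(70 + I*√266/2))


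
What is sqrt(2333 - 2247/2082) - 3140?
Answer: -3140 + 3*sqrt(124792998)/694 ≈ -3091.7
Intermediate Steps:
sqrt(2333 - 2247/2082) - 3140 = sqrt(2333 - 2247*1/2082) - 3140 = sqrt(2333 - 749/694) - 3140 = sqrt(1618353/694) - 3140 = 3*sqrt(124792998)/694 - 3140 = -3140 + 3*sqrt(124792998)/694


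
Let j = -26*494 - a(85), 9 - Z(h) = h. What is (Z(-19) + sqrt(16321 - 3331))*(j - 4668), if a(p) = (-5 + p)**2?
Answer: -669536 - 23912*sqrt(12990) ≈ -3.3949e+6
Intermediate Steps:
Z(h) = 9 - h
j = -19244 (j = -26*494 - (-5 + 85)**2 = -12844 - 1*80**2 = -12844 - 1*6400 = -12844 - 6400 = -19244)
(Z(-19) + sqrt(16321 - 3331))*(j - 4668) = ((9 - 1*(-19)) + sqrt(16321 - 3331))*(-19244 - 4668) = ((9 + 19) + sqrt(12990))*(-23912) = (28 + sqrt(12990))*(-23912) = -669536 - 23912*sqrt(12990)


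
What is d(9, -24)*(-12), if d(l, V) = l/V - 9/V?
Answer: 0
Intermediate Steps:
d(l, V) = -9/V + l/V
d(9, -24)*(-12) = ((-9 + 9)/(-24))*(-12) = -1/24*0*(-12) = 0*(-12) = 0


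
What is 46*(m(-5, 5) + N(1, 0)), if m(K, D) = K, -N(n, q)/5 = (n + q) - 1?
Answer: -230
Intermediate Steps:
N(n, q) = 5 - 5*n - 5*q (N(n, q) = -5*((n + q) - 1) = -5*(-1 + n + q) = 5 - 5*n - 5*q)
46*(m(-5, 5) + N(1, 0)) = 46*(-5 + (5 - 5*1 - 5*0)) = 46*(-5 + (5 - 5 + 0)) = 46*(-5 + 0) = 46*(-5) = -230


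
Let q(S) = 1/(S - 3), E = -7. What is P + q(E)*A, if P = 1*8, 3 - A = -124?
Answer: -47/10 ≈ -4.7000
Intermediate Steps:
A = 127 (A = 3 - 1*(-124) = 3 + 124 = 127)
q(S) = 1/(-3 + S)
P = 8
P + q(E)*A = 8 + 127/(-3 - 7) = 8 + 127/(-10) = 8 - 1/10*127 = 8 - 127/10 = -47/10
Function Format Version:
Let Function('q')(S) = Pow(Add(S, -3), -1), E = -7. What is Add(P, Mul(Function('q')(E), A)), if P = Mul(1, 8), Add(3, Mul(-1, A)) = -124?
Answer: Rational(-47, 10) ≈ -4.7000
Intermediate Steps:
A = 127 (A = Add(3, Mul(-1, -124)) = Add(3, 124) = 127)
Function('q')(S) = Pow(Add(-3, S), -1)
P = 8
Add(P, Mul(Function('q')(E), A)) = Add(8, Mul(Pow(Add(-3, -7), -1), 127)) = Add(8, Mul(Pow(-10, -1), 127)) = Add(8, Mul(Rational(-1, 10), 127)) = Add(8, Rational(-127, 10)) = Rational(-47, 10)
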